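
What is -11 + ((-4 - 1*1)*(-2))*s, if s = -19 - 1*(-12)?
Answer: -81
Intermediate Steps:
s = -7 (s = -19 + 12 = -7)
-11 + ((-4 - 1*1)*(-2))*s = -11 + ((-4 - 1*1)*(-2))*(-7) = -11 + ((-4 - 1)*(-2))*(-7) = -11 - 5*(-2)*(-7) = -11 + 10*(-7) = -11 - 70 = -81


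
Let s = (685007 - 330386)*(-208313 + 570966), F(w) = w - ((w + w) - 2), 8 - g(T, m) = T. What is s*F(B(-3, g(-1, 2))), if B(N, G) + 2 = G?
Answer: -643021847565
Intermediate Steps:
g(T, m) = 8 - T
B(N, G) = -2 + G
F(w) = 2 - w (F(w) = w - (2*w - 2) = w - (-2 + 2*w) = w + (2 - 2*w) = 2 - w)
s = 128604369513 (s = 354621*362653 = 128604369513)
s*F(B(-3, g(-1, 2))) = 128604369513*(2 - (-2 + (8 - 1*(-1)))) = 128604369513*(2 - (-2 + (8 + 1))) = 128604369513*(2 - (-2 + 9)) = 128604369513*(2 - 1*7) = 128604369513*(2 - 7) = 128604369513*(-5) = -643021847565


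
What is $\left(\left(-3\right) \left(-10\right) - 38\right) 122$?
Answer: $-976$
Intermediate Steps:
$\left(\left(-3\right) \left(-10\right) - 38\right) 122 = \left(30 - 38\right) 122 = \left(-8\right) 122 = -976$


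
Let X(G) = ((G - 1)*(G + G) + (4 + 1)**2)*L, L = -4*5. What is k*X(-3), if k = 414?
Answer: -405720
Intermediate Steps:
L = -20
X(G) = -500 - 40*G*(-1 + G) (X(G) = ((G - 1)*(G + G) + (4 + 1)**2)*(-20) = ((-1 + G)*(2*G) + 5**2)*(-20) = (2*G*(-1 + G) + 25)*(-20) = (25 + 2*G*(-1 + G))*(-20) = -500 - 40*G*(-1 + G))
k*X(-3) = 414*(-500 - 40*(-3)**2 + 40*(-3)) = 414*(-500 - 40*9 - 120) = 414*(-500 - 360 - 120) = 414*(-980) = -405720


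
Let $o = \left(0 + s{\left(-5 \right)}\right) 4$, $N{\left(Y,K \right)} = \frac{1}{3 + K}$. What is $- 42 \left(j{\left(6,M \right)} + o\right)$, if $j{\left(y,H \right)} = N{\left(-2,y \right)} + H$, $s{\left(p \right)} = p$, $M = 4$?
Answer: $\frac{2002}{3} \approx 667.33$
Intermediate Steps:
$j{\left(y,H \right)} = H + \frac{1}{3 + y}$ ($j{\left(y,H \right)} = \frac{1}{3 + y} + H = H + \frac{1}{3 + y}$)
$o = -20$ ($o = \left(0 - 5\right) 4 = \left(-5\right) 4 = -20$)
$- 42 \left(j{\left(6,M \right)} + o\right) = - 42 \left(\frac{1 + 4 \left(3 + 6\right)}{3 + 6} - 20\right) = - 42 \left(\frac{1 + 4 \cdot 9}{9} - 20\right) = - 42 \left(\frac{1 + 36}{9} - 20\right) = - 42 \left(\frac{1}{9} \cdot 37 - 20\right) = - 42 \left(\frac{37}{9} - 20\right) = \left(-42\right) \left(- \frac{143}{9}\right) = \frac{2002}{3}$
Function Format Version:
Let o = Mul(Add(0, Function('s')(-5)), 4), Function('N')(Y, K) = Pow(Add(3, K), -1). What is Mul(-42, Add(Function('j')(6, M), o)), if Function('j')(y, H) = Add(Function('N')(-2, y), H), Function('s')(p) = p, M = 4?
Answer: Rational(2002, 3) ≈ 667.33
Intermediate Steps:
Function('j')(y, H) = Add(H, Pow(Add(3, y), -1)) (Function('j')(y, H) = Add(Pow(Add(3, y), -1), H) = Add(H, Pow(Add(3, y), -1)))
o = -20 (o = Mul(Add(0, -5), 4) = Mul(-5, 4) = -20)
Mul(-42, Add(Function('j')(6, M), o)) = Mul(-42, Add(Mul(Pow(Add(3, 6), -1), Add(1, Mul(4, Add(3, 6)))), -20)) = Mul(-42, Add(Mul(Pow(9, -1), Add(1, Mul(4, 9))), -20)) = Mul(-42, Add(Mul(Rational(1, 9), Add(1, 36)), -20)) = Mul(-42, Add(Mul(Rational(1, 9), 37), -20)) = Mul(-42, Add(Rational(37, 9), -20)) = Mul(-42, Rational(-143, 9)) = Rational(2002, 3)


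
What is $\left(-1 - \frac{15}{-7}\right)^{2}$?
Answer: $\frac{64}{49} \approx 1.3061$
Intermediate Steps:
$\left(-1 - \frac{15}{-7}\right)^{2} = \left(-1 - - \frac{15}{7}\right)^{2} = \left(-1 + \frac{15}{7}\right)^{2} = \left(\frac{8}{7}\right)^{2} = \frac{64}{49}$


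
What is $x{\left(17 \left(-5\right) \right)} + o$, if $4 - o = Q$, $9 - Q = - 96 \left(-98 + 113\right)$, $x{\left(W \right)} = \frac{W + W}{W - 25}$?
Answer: $- \frac{15878}{11} \approx -1443.5$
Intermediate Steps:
$x{\left(W \right)} = \frac{2 W}{-25 + W}$
$Q = 1449$ ($Q = 9 - - 96 \left(-98 + 113\right) = 9 - \left(-96\right) 15 = 9 - -1440 = 9 + 1440 = 1449$)
$o = -1445$ ($o = 4 - 1449 = -1445$)
$x{\left(17 \left(-5\right) \right)} + o = \frac{2 \cdot 17 \left(-5\right)}{-25 + 17 \left(-5\right)} - 1445 = 2 \left(-85\right) \frac{1}{-25 - 85} - 1445 = 2 \left(-85\right) \frac{1}{-110} - 1445 = 2 \left(-85\right) \left(- \frac{1}{110}\right) - 1445 = \frac{17}{11} - 1445 = - \frac{15878}{11}$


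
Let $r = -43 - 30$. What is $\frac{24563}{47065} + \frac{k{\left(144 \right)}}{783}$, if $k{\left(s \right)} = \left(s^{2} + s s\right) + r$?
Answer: $\frac{1967676764}{36851895} \approx 53.394$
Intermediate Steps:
$r = -73$
$k{\left(s \right)} = -73 + 2 s^{2}$ ($k{\left(s \right)} = \left(s^{2} + s s\right) - 73 = \left(s^{2} + s^{2}\right) - 73 = 2 s^{2} - 73 = -73 + 2 s^{2}$)
$\frac{24563}{47065} + \frac{k{\left(144 \right)}}{783} = \frac{24563}{47065} + \frac{-73 + 2 \cdot 144^{2}}{783} = 24563 \cdot \frac{1}{47065} + \left(-73 + 2 \cdot 20736\right) \frac{1}{783} = \frac{24563}{47065} + \left(-73 + 41472\right) \frac{1}{783} = \frac{24563}{47065} + 41399 \cdot \frac{1}{783} = \frac{24563}{47065} + \frac{41399}{783} = \frac{1967676764}{36851895}$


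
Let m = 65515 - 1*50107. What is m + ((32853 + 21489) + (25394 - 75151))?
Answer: 19993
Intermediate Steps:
m = 15408 (m = 65515 - 50107 = 15408)
m + ((32853 + 21489) + (25394 - 75151)) = 15408 + ((32853 + 21489) + (25394 - 75151)) = 15408 + (54342 - 49757) = 15408 + 4585 = 19993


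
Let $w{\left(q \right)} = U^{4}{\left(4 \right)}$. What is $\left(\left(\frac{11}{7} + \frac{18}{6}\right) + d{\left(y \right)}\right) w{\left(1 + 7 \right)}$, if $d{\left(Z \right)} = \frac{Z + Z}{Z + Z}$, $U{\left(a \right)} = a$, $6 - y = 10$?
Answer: $\frac{9984}{7} \approx 1426.3$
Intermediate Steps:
$y = -4$ ($y = 6 - 10 = -4$)
$d{\left(Z \right)} = 1$ ($d{\left(Z \right)} = \frac{2 Z}{2 Z} = 2 Z \frac{1}{2 Z} = 1$)
$w{\left(q \right)} = 256$ ($w{\left(q \right)} = 4^{4} = 256$)
$\left(\left(\frac{11}{7} + \frac{18}{6}\right) + d{\left(y \right)}\right) w{\left(1 + 7 \right)} = \left(\left(\frac{11}{7} + \frac{18}{6}\right) + 1\right) 256 = \left(\left(11 \cdot \frac{1}{7} + 18 \cdot \frac{1}{6}\right) + 1\right) 256 = \left(\left(\frac{11}{7} + 3\right) + 1\right) 256 = \left(\frac{32}{7} + 1\right) 256 = \frac{39}{7} \cdot 256 = \frac{9984}{7}$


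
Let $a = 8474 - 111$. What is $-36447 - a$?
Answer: $-44810$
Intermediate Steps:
$a = 8363$
$-36447 - a = -36447 - 8363 = -44810$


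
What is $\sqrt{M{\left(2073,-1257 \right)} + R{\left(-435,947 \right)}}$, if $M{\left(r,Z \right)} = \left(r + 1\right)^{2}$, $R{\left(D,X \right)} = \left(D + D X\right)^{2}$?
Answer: $2 \sqrt{42515391469} \approx 4.1239 \cdot 10^{5}$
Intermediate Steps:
$M{\left(r,Z \right)} = \left(1 + r\right)^{2}$
$\sqrt{M{\left(2073,-1257 \right)} + R{\left(-435,947 \right)}} = \sqrt{\left(1 + 2073\right)^{2} + \left(-435\right)^{2} \left(1 + 947\right)^{2}} = \sqrt{2074^{2} + 189225 \cdot 948^{2}} = \sqrt{4301476 + 189225 \cdot 898704} = \sqrt{4301476 + 170057264400} = \sqrt{170061565876} = 2 \sqrt{42515391469}$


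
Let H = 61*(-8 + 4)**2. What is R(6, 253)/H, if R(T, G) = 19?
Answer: 19/976 ≈ 0.019467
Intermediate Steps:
H = 976 (H = 61*(-4)**2 = 61*16 = 976)
R(6, 253)/H = 19/976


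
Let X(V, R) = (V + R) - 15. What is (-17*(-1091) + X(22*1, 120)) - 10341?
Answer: 8333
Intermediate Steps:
X(V, R) = -15 + R + V (X(V, R) = (R + V) - 15 = -15 + R + V)
(-17*(-1091) + X(22*1, 120)) - 10341 = (-17*(-1091) + (-15 + 120 + 22*1)) - 10341 = (18547 + (-15 + 120 + 22)) - 10341 = (18547 + 127) - 10341 = 18674 - 10341 = 8333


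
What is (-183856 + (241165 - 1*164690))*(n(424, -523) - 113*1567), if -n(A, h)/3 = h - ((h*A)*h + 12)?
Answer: -37342110207782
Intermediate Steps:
n(A, h) = 36 - 3*h + 3*A*h**2 (n(A, h) = -3*(h - ((h*A)*h + 12)) = -3*(h - ((A*h)*h + 12)) = -3*(h - (A*h**2 + 12)) = -3*(h - (12 + A*h**2)) = -3*(h + (-12 - A*h**2)) = -3*(-12 + h - A*h**2) = 36 - 3*h + 3*A*h**2)
(-183856 + (241165 - 1*164690))*(n(424, -523) - 113*1567) = (-183856 + (241165 - 1*164690))*((36 - 3*(-523) + 3*424*(-523)**2) - 113*1567) = (-183856 + (241165 - 164690))*((36 + 1569 + 3*424*273529) - 177071) = (-183856 + 76475)*((36 + 1569 + 347928888) - 177071) = -107381*(347930493 - 177071) = -107381*347753422 = -37342110207782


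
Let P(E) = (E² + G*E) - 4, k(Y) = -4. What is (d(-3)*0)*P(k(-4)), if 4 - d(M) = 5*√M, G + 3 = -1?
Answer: 0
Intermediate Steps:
G = -4 (G = -3 - 1 = -4)
d(M) = 4 - 5*√M
P(E) = -4 + E² - 4*E (P(E) = (E² - 4*E) - 4 = -4 + E² - 4*E)
(d(-3)*0)*P(k(-4)) = ((4 - 5*I*√3)*0)*(-4 + (-4)² - 4*(-4)) = ((4 - 5*I*√3)*0)*(-4 + 16 + 16) = ((4 - 5*I*√3)*0)*28 = 0*28 = 0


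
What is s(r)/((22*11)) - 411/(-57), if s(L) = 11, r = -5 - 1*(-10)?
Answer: 3033/418 ≈ 7.2560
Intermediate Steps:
r = 5 (r = -5 + 10 = 5)
s(r)/((22*11)) - 411/(-57) = 11/((22*11)) - 411/(-57) = 11/242 - 411*(-1/57) = 11*(1/242) + 137/19 = 1/22 + 137/19 = 3033/418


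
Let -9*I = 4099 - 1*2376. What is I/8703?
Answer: -1723/78327 ≈ -0.021998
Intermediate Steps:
I = -1723/9 (I = -(4099 - 1*2376)/9 = -(4099 - 2376)/9 = -⅑*1723 = -1723/9 ≈ -191.44)
I/8703 = -1723/9/8703 = -1723/9*1/8703 = -1723/78327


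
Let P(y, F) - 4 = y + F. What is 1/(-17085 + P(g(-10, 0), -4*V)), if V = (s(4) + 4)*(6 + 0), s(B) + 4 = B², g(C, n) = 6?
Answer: -1/17459 ≈ -5.7277e-5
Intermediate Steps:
s(B) = -4 + B²
V = 96 (V = ((-4 + 4²) + 4)*(6 + 0) = ((-4 + 16) + 4)*6 = (12 + 4)*6 = 16*6 = 96)
P(y, F) = 4 + F + y (P(y, F) = 4 + (y + F) = 4 + (F + y) = 4 + F + y)
1/(-17085 + P(g(-10, 0), -4*V)) = 1/(-17085 + (4 - 4*96 + 6)) = 1/(-17085 + (4 - 384 + 6)) = 1/(-17085 - 374) = 1/(-17459) = -1/17459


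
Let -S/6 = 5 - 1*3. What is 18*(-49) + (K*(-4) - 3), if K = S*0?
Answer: -885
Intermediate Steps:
S = -12 (S = -6*(5 - 1*3) = -6*(5 - 3) = -6*2 = -12)
K = 0 (K = -12*0 = 0)
18*(-49) + (K*(-4) - 3) = 18*(-49) + (0*(-4) - 3) = -882 + (0 - 3) = -882 - 3 = -885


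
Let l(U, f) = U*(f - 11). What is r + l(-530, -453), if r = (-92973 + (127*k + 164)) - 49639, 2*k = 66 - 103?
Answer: 202245/2 ≈ 1.0112e+5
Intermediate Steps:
k = -37/2 (k = (66 - 103)/2 = (1/2)*(-37) = -37/2 ≈ -18.500)
l(U, f) = U*(-11 + f)
r = -289595/2 (r = (-92973 + (127*(-37/2) + 164)) - 49639 = (-92973 + (-4699/2 + 164)) - 49639 = (-92973 - 4371/2) - 49639 = -190317/2 - 49639 = -289595/2 ≈ -1.4480e+5)
r + l(-530, -453) = -289595/2 - 530*(-11 - 453) = -289595/2 - 530*(-464) = -289595/2 + 245920 = 202245/2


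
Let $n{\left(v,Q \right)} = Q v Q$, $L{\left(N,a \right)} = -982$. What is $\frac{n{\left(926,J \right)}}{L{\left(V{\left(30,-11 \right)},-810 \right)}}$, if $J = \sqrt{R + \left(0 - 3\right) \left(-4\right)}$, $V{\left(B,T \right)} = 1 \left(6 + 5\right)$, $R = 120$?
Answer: $- \frac{61116}{491} \approx -124.47$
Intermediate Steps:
$V{\left(B,T \right)} = 11$ ($V{\left(B,T \right)} = 1 \cdot 11 = 11$)
$J = 2 \sqrt{33}$ ($J = \sqrt{120 + \left(0 - 3\right) \left(-4\right)} = \sqrt{120 - -12} = \sqrt{120 + 12} = \sqrt{132} = 2 \sqrt{33} \approx 11.489$)
$n{\left(v,Q \right)} = v Q^{2}$ ($n{\left(v,Q \right)} = Q Q v = v Q^{2}$)
$\frac{n{\left(926,J \right)}}{L{\left(V{\left(30,-11 \right)},-810 \right)}} = \frac{926 \left(2 \sqrt{33}\right)^{2}}{-982} = 926 \cdot 132 \left(- \frac{1}{982}\right) = 122232 \left(- \frac{1}{982}\right) = - \frac{61116}{491}$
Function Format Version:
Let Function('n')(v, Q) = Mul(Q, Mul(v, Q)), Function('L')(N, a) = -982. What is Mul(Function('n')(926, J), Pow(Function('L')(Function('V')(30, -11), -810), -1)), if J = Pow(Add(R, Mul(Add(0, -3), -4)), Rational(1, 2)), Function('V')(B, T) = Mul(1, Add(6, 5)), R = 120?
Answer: Rational(-61116, 491) ≈ -124.47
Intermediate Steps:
Function('V')(B, T) = 11 (Function('V')(B, T) = Mul(1, 11) = 11)
J = Mul(2, Pow(33, Rational(1, 2))) (J = Pow(Add(120, Mul(Add(0, -3), -4)), Rational(1, 2)) = Pow(Add(120, Mul(-3, -4)), Rational(1, 2)) = Pow(Add(120, 12), Rational(1, 2)) = Pow(132, Rational(1, 2)) = Mul(2, Pow(33, Rational(1, 2))) ≈ 11.489)
Function('n')(v, Q) = Mul(v, Pow(Q, 2)) (Function('n')(v, Q) = Mul(Q, Mul(Q, v)) = Mul(v, Pow(Q, 2)))
Mul(Function('n')(926, J), Pow(Function('L')(Function('V')(30, -11), -810), -1)) = Mul(Mul(926, Pow(Mul(2, Pow(33, Rational(1, 2))), 2)), Pow(-982, -1)) = Mul(Mul(926, 132), Rational(-1, 982)) = Mul(122232, Rational(-1, 982)) = Rational(-61116, 491)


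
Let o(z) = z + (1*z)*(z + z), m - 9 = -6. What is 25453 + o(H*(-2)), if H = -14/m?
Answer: 230729/9 ≈ 25637.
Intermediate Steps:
m = 3 (m = 9 - 6 = 3)
H = -14/3 ≈ -4.6667
o(z) = z + 2*z² (o(z) = z + z*(2*z) = z + 2*z²)
25453 + o(H*(-2)) = 25453 + (-14/3*(-2))*(1 + 2*(-14/3*(-2))) = 25453 + 28*(1 + 2*(28/3))/3 = 25453 + 28*(1 + 56/3)/3 = 25453 + (28/3)*(59/3) = 25453 + 1652/9 = 230729/9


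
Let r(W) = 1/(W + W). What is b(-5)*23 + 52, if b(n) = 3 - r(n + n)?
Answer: 2443/20 ≈ 122.15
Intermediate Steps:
r(W) = 1/(2*W)
b(n) = 3 - 1/(4*n) (b(n) = 3 - 1/(2*(n + n)) = 3 - 1/(2*(2*n)) = 3 - 1/(2*n)/2 = 3 - 1/(4*n))
b(-5)*23 + 52 = (3 - ¼/(-5))*23 + 52 = (3 - ¼*(-⅕))*23 + 52 = (3 + 1/20)*23 + 52 = (61/20)*23 + 52 = 1403/20 + 52 = 2443/20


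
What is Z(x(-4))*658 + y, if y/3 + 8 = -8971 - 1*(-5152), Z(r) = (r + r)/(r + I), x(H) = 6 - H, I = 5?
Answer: -31811/3 ≈ -10604.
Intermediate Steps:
Z(r) = 2*r/(5 + r) (Z(r) = (r + r)/(r + 5) = (2*r)/(5 + r) = 2*r/(5 + r))
y = -11481 (y = -24 + 3*(-8971 - 1*(-5152)) = -24 + 3*(-8971 + 5152) = -24 + 3*(-3819) = -24 - 11457 = -11481)
Z(x(-4))*658 + y = (2*(6 - 1*(-4))/(5 + (6 - 1*(-4))))*658 - 11481 = (2*(6 + 4)/(5 + (6 + 4)))*658 - 11481 = (2*10/(5 + 10))*658 - 11481 = (2*10/15)*658 - 11481 = (2*10*(1/15))*658 - 11481 = (4/3)*658 - 11481 = 2632/3 - 11481 = -31811/3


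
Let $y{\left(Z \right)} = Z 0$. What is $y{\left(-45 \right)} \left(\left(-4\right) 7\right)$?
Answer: $0$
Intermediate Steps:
$y{\left(Z \right)} = 0$
$y{\left(-45 \right)} \left(\left(-4\right) 7\right) = 0 \left(\left(-4\right) 7\right) = 0 \left(-28\right) = 0$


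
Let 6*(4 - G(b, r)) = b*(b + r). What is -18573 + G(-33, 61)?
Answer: -18415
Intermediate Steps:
G(b, r) = 4 - b*(b + r)/6
-18573 + G(-33, 61) = -18573 + (4 - ⅙*(-33)² - ⅙*(-33)*61) = -18573 + (4 - ⅙*1089 + 671/2) = -18573 + (4 - 363/2 + 671/2) = -18573 + 158 = -18415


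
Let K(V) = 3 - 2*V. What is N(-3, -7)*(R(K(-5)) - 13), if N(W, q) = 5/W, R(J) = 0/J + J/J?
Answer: 20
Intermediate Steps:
K(V) = 3 - 2*V
R(J) = 1 (R(J) = 0 + 1 = 1)
N(-3, -7)*(R(K(-5)) - 13) = (5/(-3))*(1 - 13) = (5*(-⅓))*(-12) = -5/3*(-12) = 20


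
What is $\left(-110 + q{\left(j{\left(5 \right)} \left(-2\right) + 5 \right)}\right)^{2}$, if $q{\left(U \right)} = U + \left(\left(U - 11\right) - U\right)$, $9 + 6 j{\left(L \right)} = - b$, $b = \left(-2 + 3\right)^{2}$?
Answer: $\frac{114244}{9} \approx 12694.0$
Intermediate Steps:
$b = 1$ ($b = 1^{2} = 1$)
$j{\left(L \right)} = - \frac{5}{3}$ ($j{\left(L \right)} = - \frac{3}{2} + \frac{\left(-1\right) 1}{6} = - \frac{3}{2} + \frac{1}{6} \left(-1\right) = - \frac{3}{2} - \frac{1}{6} = - \frac{5}{3}$)
$q{\left(U \right)} = -11 + U$ ($q{\left(U \right)} = U + \left(\left(-11 + U\right) - U\right) = U - 11 = -11 + U$)
$\left(-110 + q{\left(j{\left(5 \right)} \left(-2\right) + 5 \right)}\right)^{2} = \left(-110 + \left(-11 + \left(\left(- \frac{5}{3}\right) \left(-2\right) + 5\right)\right)\right)^{2} = \left(-110 + \left(-11 + \left(\frac{10}{3} + 5\right)\right)\right)^{2} = \left(-110 + \left(-11 + \frac{25}{3}\right)\right)^{2} = \left(-110 - \frac{8}{3}\right)^{2} = \left(- \frac{338}{3}\right)^{2} = \frac{114244}{9}$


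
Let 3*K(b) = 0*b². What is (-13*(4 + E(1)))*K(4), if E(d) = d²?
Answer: 0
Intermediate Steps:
K(b) = 0 (K(b) = (0*b²)/3 = (⅓)*0 = 0)
(-13*(4 + E(1)))*K(4) = -13*(4 + 1²)*0 = -13*(4 + 1)*0 = -13*5*0 = -65*0 = 0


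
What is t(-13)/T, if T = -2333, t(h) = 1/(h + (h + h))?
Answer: 1/90987 ≈ 1.0991e-5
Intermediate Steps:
t(h) = 1/(3*h) (t(h) = 1/(h + 2*h) = 1/(3*h))
t(-13)/T = ((1/3)/(-13))/(-2333) = ((1/3)*(-1/13))*(-1/2333) = -1/39*(-1/2333) = 1/90987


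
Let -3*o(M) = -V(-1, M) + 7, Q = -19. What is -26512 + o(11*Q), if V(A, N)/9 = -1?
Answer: -79552/3 ≈ -26517.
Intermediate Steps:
V(A, N) = -9 (V(A, N) = 9*(-1) = -9)
o(M) = -16/3 (o(M) = -(-1*(-9) + 7)/3 = -(9 + 7)/3 = -⅓*16 = -16/3)
-26512 + o(11*Q) = -26512 - 16/3 = -79552/3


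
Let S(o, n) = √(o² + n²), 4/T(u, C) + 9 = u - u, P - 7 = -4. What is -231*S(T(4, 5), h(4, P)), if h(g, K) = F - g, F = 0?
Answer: -308*√82/3 ≈ -929.69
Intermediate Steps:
P = 3 (P = 7 - 4 = 3)
T(u, C) = -4/9 (T(u, C) = 4/(-9 + (u - u)) = 4/(-9 + 0) = 4/(-9) = 4*(-⅑) = -4/9)
h(g, K) = -g (h(g, K) = 0 - g = -g)
S(o, n) = √(n² + o²)
-231*S(T(4, 5), h(4, P)) = -231*√((-1*4)² + (-4/9)²) = -231*√((-4)² + 16/81) = -231*√(16 + 16/81) = -308*√82/3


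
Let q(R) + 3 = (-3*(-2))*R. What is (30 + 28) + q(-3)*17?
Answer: -299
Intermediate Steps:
q(R) = -3 + 6*R (q(R) = -3 + (-3*(-2))*R = -3 + 6*R)
(30 + 28) + q(-3)*17 = (30 + 28) + (-3 + 6*(-3))*17 = 58 + (-3 - 18)*17 = 58 - 21*17 = 58 - 357 = -299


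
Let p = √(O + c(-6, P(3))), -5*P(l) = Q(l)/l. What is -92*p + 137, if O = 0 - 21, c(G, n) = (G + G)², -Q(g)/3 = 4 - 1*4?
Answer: 137 - 92*√123 ≈ -883.33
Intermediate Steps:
Q(g) = 0 (Q(g) = -3*(4 - 1*4) = -3*(4 - 4) = -3*0 = 0)
P(l) = 0 (P(l) = -0/l = -⅕*0 = 0)
c(G, n) = 4*G² (c(G, n) = (2*G)² = 4*G²)
O = -21
p = √123 (p = √(-21 + 4*(-6)²) = √(-21 + 4*36) = √(-21 + 144) = √123 ≈ 11.091)
-92*p + 137 = -92*√123 + 137 = 137 - 92*√123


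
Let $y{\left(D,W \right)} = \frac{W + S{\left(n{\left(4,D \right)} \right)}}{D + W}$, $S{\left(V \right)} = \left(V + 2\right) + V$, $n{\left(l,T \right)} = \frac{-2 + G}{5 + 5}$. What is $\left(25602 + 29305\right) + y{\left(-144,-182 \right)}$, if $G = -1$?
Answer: $\frac{89499313}{1630} \approx 54908.0$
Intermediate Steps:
$n{\left(l,T \right)} = - \frac{3}{10}$ ($n{\left(l,T \right)} = \frac{-2 - 1}{5 + 5} = - \frac{3}{10}$)
$S{\left(V \right)} = 2 + 2 V$ ($S{\left(V \right)} = \left(2 + V\right) + V = 2 + 2 V$)
$y{\left(D,W \right)} = \frac{\frac{7}{5} + W}{D + W}$ ($y{\left(D,W \right)} = \frac{W + \left(2 + 2 \left(- \frac{3}{10}\right)\right)}{D + W} = \frac{W + \left(2 - \frac{3}{5}\right)}{D + W} = \frac{W + \frac{7}{5}}{D + W} = \frac{\frac{7}{5} + W}{D + W}$)
$\left(25602 + 29305\right) + y{\left(-144,-182 \right)} = \left(25602 + 29305\right) + \frac{\frac{7}{5} - 182}{-144 - 182} = 54907 + \frac{1}{-326} \left(- \frac{903}{5}\right) = 54907 - - \frac{903}{1630} = 54907 + \frac{903}{1630} = \frac{89499313}{1630}$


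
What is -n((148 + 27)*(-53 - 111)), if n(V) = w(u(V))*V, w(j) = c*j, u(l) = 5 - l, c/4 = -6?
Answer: -19772004000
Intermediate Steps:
c = -24 (c = 4*(-6) = -24)
w(j) = -24*j
n(V) = V*(-120 + 24*V) (n(V) = (-24*(5 - V))*V = (-120 + 24*V)*V = V*(-120 + 24*V))
-n((148 + 27)*(-53 - 111)) = -24*(148 + 27)*(-53 - 111)*(-5 + (148 + 27)*(-53 - 111)) = -24*175*(-164)*(-5 + 175*(-164)) = -24*(-28700)*(-5 - 28700) = -24*(-28700)*(-28705) = -1*19772004000 = -19772004000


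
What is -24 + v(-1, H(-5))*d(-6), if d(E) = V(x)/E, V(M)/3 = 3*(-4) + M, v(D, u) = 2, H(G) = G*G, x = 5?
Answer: -17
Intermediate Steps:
H(G) = G²
V(M) = -36 + 3*M (V(M) = 3*(3*(-4) + M) = 3*(-12 + M) = -36 + 3*M)
d(E) = -21/E (d(E) = (-36 + 3*5)/E = (-36 + 15)/E = -21/E)
-24 + v(-1, H(-5))*d(-6) = -24 + 2*(-21/(-6)) = -24 + 2*(-21*(-⅙)) = -24 + 2*(7/2) = -24 + 7 = -17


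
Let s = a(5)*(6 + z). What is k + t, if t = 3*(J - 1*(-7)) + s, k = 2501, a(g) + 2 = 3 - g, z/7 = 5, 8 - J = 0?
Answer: 2382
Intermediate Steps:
J = 8 (J = 8 - 1*0 = 8 + 0 = 8)
z = 35 (z = 7*5 = 35)
a(g) = 1 - g (a(g) = -2 + (3 - g) = 1 - g)
s = -164 (s = (1 - 1*5)*(6 + 35) = (1 - 5)*41 = -4*41 = -164)
t = -119 (t = 3*(8 - 1*(-7)) - 164 = 3*(8 + 7) - 164 = 3*15 - 164 = 45 - 164 = -119)
k + t = 2501 - 119 = 2382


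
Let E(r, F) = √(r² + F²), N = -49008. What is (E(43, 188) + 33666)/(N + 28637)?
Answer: -33666/20371 - √37193/20371 ≈ -1.6621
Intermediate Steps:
E(r, F) = √(F² + r²)
(E(43, 188) + 33666)/(N + 28637) = (√(188² + 43²) + 33666)/(-49008 + 28637) = (√(35344 + 1849) + 33666)/(-20371) = (√37193 + 33666)*(-1/20371) = (33666 + √37193)*(-1/20371) = -33666/20371 - √37193/20371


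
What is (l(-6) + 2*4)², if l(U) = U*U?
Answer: 1936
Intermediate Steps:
l(U) = U²
(l(-6) + 2*4)² = ((-6)² + 2*4)² = (36 + 8)² = 44² = 1936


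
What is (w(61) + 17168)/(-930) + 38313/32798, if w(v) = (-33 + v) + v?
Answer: -4277129/245985 ≈ -17.388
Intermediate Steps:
w(v) = -33 + 2*v
(w(61) + 17168)/(-930) + 38313/32798 = ((-33 + 2*61) + 17168)/(-930) + 38313/32798 = ((-33 + 122) + 17168)*(-1/930) + 38313*(1/32798) = (89 + 17168)*(-1/930) + 38313/32798 = 17257*(-1/930) + 38313/32798 = -17257/930 + 38313/32798 = -4277129/245985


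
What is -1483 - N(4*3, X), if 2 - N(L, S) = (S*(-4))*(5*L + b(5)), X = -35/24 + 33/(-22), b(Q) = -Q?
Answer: -5005/6 ≈ -834.17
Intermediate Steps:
X = -71/24 (X = -35*1/24 + 33*(-1/22) = -35/24 - 3/2 = -71/24 ≈ -2.9583)
N(L, S) = 2 + 4*S*(-5 + 5*L) (N(L, S) = 2 - S*(-4)*(5*L - 1*5) = 2 - (-4*S)*(5*L - 5) = 2 - (-4*S)*(-5 + 5*L) = 2 - (-4)*S*(-5 + 5*L) = 2 + 4*S*(-5 + 5*L))
-1483 - N(4*3, X) = -1483 - (2 - 20*(-71/24) + 20*(4*3)*(-71/24)) = -1483 - (2 + 355/6 + 20*12*(-71/24)) = -1483 - (2 + 355/6 - 710) = -1483 - 1*(-3893/6) = -1483 + 3893/6 = -5005/6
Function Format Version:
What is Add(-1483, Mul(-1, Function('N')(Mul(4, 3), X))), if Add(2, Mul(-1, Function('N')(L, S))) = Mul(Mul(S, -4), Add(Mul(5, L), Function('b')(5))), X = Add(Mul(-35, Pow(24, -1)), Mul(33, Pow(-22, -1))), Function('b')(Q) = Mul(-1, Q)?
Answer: Rational(-5005, 6) ≈ -834.17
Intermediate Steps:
X = Rational(-71, 24) (X = Add(Mul(-35, Rational(1, 24)), Mul(33, Rational(-1, 22))) = Add(Rational(-35, 24), Rational(-3, 2)) = Rational(-71, 24) ≈ -2.9583)
Function('N')(L, S) = Add(2, Mul(4, S, Add(-5, Mul(5, L)))) (Function('N')(L, S) = Add(2, Mul(-1, Mul(Mul(S, -4), Add(Mul(5, L), Mul(-1, 5))))) = Add(2, Mul(-1, Mul(Mul(-4, S), Add(Mul(5, L), -5)))) = Add(2, Mul(-1, Mul(Mul(-4, S), Add(-5, Mul(5, L))))) = Add(2, Mul(-1, Mul(-4, S, Add(-5, Mul(5, L))))) = Add(2, Mul(4, S, Add(-5, Mul(5, L)))))
Add(-1483, Mul(-1, Function('N')(Mul(4, 3), X))) = Add(-1483, Mul(-1, Add(2, Mul(-20, Rational(-71, 24)), Mul(20, Mul(4, 3), Rational(-71, 24))))) = Add(-1483, Mul(-1, Add(2, Rational(355, 6), Mul(20, 12, Rational(-71, 24))))) = Add(-1483, Mul(-1, Add(2, Rational(355, 6), -710))) = Add(-1483, Mul(-1, Rational(-3893, 6))) = Add(-1483, Rational(3893, 6)) = Rational(-5005, 6)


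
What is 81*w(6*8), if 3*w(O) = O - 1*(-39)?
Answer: 2349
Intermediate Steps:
w(O) = 13 + O/3 (w(O) = (O - 1*(-39))/3 = (O + 39)/3 = (39 + O)/3 = 13 + O/3)
81*w(6*8) = 81*(13 + (6*8)/3) = 81*(13 + (⅓)*48) = 81*(13 + 16) = 81*29 = 2349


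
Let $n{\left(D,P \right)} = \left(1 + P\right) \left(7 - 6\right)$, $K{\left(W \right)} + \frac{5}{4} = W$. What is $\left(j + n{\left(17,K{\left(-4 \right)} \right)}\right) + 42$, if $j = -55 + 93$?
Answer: $\frac{303}{4} \approx 75.75$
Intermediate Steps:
$K{\left(W \right)} = - \frac{5}{4} + W$
$j = 38$
$n{\left(D,P \right)} = 1 + P$ ($n{\left(D,P \right)} = \left(1 + P\right) 1 = 1 + P$)
$\left(j + n{\left(17,K{\left(-4 \right)} \right)}\right) + 42 = \left(38 + \left(1 - \frac{21}{4}\right)\right) + 42 = \left(38 - \frac{17}{4}\right) + 42 = \frac{135}{4} + 42 = \frac{303}{4}$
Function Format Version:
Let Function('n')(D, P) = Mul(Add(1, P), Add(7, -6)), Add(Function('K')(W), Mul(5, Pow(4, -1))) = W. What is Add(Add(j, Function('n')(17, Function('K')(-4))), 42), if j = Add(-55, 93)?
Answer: Rational(303, 4) ≈ 75.750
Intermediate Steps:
Function('K')(W) = Add(Rational(-5, 4), W)
j = 38
Function('n')(D, P) = Add(1, P) (Function('n')(D, P) = Mul(Add(1, P), 1) = Add(1, P))
Add(Add(j, Function('n')(17, Function('K')(-4))), 42) = Add(Add(38, Add(1, Add(Rational(-5, 4), -4))), 42) = Add(Add(38, Add(1, Rational(-21, 4))), 42) = Add(Add(38, Rational(-17, 4)), 42) = Add(Rational(135, 4), 42) = Rational(303, 4)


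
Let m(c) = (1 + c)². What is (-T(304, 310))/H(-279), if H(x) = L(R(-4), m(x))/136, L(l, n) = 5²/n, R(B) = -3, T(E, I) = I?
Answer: -651658688/5 ≈ -1.3033e+8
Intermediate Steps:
L(l, n) = 25/n
H(x) = 25/(136*(1 + x)²) (H(x) = (25/((1 + x)²))/136 = (25/(1 + x)²)*(1/136) = 25/(136*(1 + x)²))
(-T(304, 310))/H(-279) = (-1*310)/((25/(136*(1 - 279)²))) = -310/((25/136)/(-278)²) = -310/((25/136)*(1/77284)) = -310/25/10510624 = -310*10510624/25 = -651658688/5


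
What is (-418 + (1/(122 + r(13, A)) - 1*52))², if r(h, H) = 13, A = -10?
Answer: 4025775601/18225 ≈ 2.2089e+5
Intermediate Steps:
(-418 + (1/(122 + r(13, A)) - 1*52))² = (-418 + (1/(122 + 13) - 1*52))² = (-418 + (1/135 - 52))² = (-418 - 7019/135)² = (-63449/135)² = 4025775601/18225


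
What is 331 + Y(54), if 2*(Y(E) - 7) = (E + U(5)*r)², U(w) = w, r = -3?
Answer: 2197/2 ≈ 1098.5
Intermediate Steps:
Y(E) = 7 + (-15 + E)²/2 (Y(E) = 7 + (E + 5*(-3))²/2 = 7 + (E - 15)²/2 = 7 + (-15 + E)²/2)
331 + Y(54) = 331 + (7 + (-15 + 54)²/2) = 331 + (7 + (½)*39²) = 331 + (7 + (½)*1521) = 331 + (7 + 1521/2) = 331 + 1535/2 = 2197/2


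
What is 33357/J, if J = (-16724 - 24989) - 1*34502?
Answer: -11119/25405 ≈ -0.43767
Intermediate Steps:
J = -76215 (J = -41713 - 34502 = -76215)
33357/J = 33357/(-76215) = 33357*(-1/76215) = -11119/25405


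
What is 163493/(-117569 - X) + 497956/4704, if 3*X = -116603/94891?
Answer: 2055869759063231/19679538760392 ≈ 104.47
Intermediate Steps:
X = -116603/284673 (X = (-116603/94891)/3 = (-116603*1/94891)/3 = (⅓)*(-116603/94891) = -116603/284673 ≈ -0.40960)
163493/(-117569 - X) + 497956/4704 = 163493/(-117569 - 1*(-116603/284673)) + 497956/4704 = 163493/(-117569 + 116603/284673) + 497956*(1/4704) = 163493/(-33468603334/284673) + 124489/1176 = 163493*(-284673/33468603334) + 124489/1176 = -46542042789/33468603334 + 124489/1176 = 2055869759063231/19679538760392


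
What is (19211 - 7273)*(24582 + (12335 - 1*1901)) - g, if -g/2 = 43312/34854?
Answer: 7284852149728/17427 ≈ 4.1802e+8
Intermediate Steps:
g = -43312/17427 (g = -86624/34854 = -2*21656/17427 = -43312/17427 ≈ -2.4853)
(19211 - 7273)*(24582 + (12335 - 1*1901)) - g = (19211 - 7273)*(24582 + (12335 - 1*1901)) - 1*(-43312/17427) = 11938*(24582 + (12335 - 1901)) + 43312/17427 = 11938*(24582 + 10434) + 43312/17427 = 11938*35016 + 43312/17427 = 418021008 + 43312/17427 = 7284852149728/17427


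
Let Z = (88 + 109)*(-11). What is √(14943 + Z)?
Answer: 2*√3194 ≈ 113.03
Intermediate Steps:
Z = -2167 (Z = 197*(-11) = -2167)
√(14943 + Z) = √(14943 - 2167) = √12776 = 2*√3194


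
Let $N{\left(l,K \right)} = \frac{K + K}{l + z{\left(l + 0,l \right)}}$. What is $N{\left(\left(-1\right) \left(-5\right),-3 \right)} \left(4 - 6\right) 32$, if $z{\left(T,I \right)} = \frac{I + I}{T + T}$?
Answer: $64$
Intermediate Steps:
$z{\left(T,I \right)} = \frac{I}{T}$ ($z{\left(T,I \right)} = \frac{2 I}{2 T} = 2 I \frac{1}{2 T} = \frac{I}{T}$)
$N{\left(l,K \right)} = \frac{2 K}{1 + l}$ ($N{\left(l,K \right)} = \frac{K + K}{l + \frac{l}{l + 0}} = \frac{2 K}{l + \frac{l}{l}} = \frac{2 K}{l + 1} = \frac{2 K}{1 + l}$)
$N{\left(\left(-1\right) \left(-5\right),-3 \right)} \left(4 - 6\right) 32 = 2 \left(-3\right) \frac{1}{1 - -5} \left(4 - 6\right) 32 = 2 \left(-3\right) \frac{1}{1 + 5} \left(4 - 6\right) 32 = 2 \left(-3\right) \frac{1}{6} \left(-2\right) 32 = \left(-1\right) \left(-2\right) 32 = 2 \cdot 32 = 64$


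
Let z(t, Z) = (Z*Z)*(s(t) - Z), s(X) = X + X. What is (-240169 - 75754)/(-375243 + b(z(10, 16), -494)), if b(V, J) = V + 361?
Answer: 315923/373858 ≈ 0.84503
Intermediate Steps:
s(X) = 2*X
z(t, Z) = Z²*(-Z + 2*t) (z(t, Z) = (Z*Z)*(2*t - Z) = Z²*(-Z + 2*t))
b(V, J) = 361 + V
(-240169 - 75754)/(-375243 + b(z(10, 16), -494)) = (-240169 - 75754)/(-375243 + (361 + 16²*(-1*16 + 2*10))) = -315923/(-375243 + (361 + 256*(-16 + 20))) = -315923/(-375243 + (361 + 256*4)) = -315923/(-375243 + (361 + 1024)) = -315923/(-375243 + 1385) = -315923/(-373858) = -315923*(-1/373858) = 315923/373858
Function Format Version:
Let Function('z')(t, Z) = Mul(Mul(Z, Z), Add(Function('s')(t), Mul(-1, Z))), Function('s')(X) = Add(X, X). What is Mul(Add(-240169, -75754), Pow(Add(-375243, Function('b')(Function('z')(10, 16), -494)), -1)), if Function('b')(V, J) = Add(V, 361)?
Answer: Rational(315923, 373858) ≈ 0.84503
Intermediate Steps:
Function('s')(X) = Mul(2, X)
Function('z')(t, Z) = Mul(Pow(Z, 2), Add(Mul(-1, Z), Mul(2, t))) (Function('z')(t, Z) = Mul(Mul(Z, Z), Add(Mul(2, t), Mul(-1, Z))) = Mul(Pow(Z, 2), Add(Mul(-1, Z), Mul(2, t))))
Function('b')(V, J) = Add(361, V)
Mul(Add(-240169, -75754), Pow(Add(-375243, Function('b')(Function('z')(10, 16), -494)), -1)) = Mul(Add(-240169, -75754), Pow(Add(-375243, Add(361, Mul(Pow(16, 2), Add(Mul(-1, 16), Mul(2, 10))))), -1)) = Mul(-315923, Pow(Add(-375243, Add(361, Mul(256, Add(-16, 20)))), -1)) = Mul(-315923, Pow(Add(-375243, Add(361, Mul(256, 4))), -1)) = Mul(-315923, Pow(Add(-375243, Add(361, 1024)), -1)) = Mul(-315923, Pow(Add(-375243, 1385), -1)) = Mul(-315923, Pow(-373858, -1)) = Mul(-315923, Rational(-1, 373858)) = Rational(315923, 373858)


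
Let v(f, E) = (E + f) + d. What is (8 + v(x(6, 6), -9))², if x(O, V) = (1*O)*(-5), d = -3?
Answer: 1156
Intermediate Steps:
x(O, V) = -5*O (x(O, V) = O*(-5) = -5*O)
v(f, E) = -3 + E + f (v(f, E) = (E + f) - 3 = -3 + E + f)
(8 + v(x(6, 6), -9))² = (8 + (-3 - 9 - 5*6))² = (8 + (-3 - 9 - 30))² = (8 - 42)² = (-34)² = 1156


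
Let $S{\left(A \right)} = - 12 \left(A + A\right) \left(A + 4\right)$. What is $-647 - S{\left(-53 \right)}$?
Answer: $61681$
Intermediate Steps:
$S{\left(A \right)} = - 24 A \left(4 + A\right)$ ($S{\left(A \right)} = - 12 \cdot 2 A \left(4 + A\right) = - 24 A \left(4 + A\right)$)
$-647 - S{\left(-53 \right)} = -647 - \left(-24\right) \left(-53\right) \left(4 - 53\right) = -647 - \left(-24\right) \left(-53\right) \left(-49\right) = -647 - -62328 = -647 + 62328 = 61681$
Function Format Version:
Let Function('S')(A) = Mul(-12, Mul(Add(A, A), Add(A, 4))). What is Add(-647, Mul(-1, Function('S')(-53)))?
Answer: 61681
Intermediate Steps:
Function('S')(A) = Mul(-24, A, Add(4, A)) (Function('S')(A) = Mul(-12, Mul(Mul(2, A), Add(4, A))) = Mul(-12, Mul(2, A, Add(4, A))) = Mul(-24, A, Add(4, A)))
Add(-647, Mul(-1, Function('S')(-53))) = Add(-647, Mul(-1, Mul(-24, -53, Add(4, -53)))) = Add(-647, Mul(-1, Mul(-24, -53, -49))) = Add(-647, Mul(-1, -62328)) = Add(-647, 62328) = 61681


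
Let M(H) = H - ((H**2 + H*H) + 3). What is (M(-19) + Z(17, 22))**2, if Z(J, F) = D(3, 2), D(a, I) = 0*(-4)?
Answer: 553536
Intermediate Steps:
D(a, I) = 0
Z(J, F) = 0
M(H) = -3 + H - 2*H**2 (M(H) = H - ((H**2 + H**2) + 3) = H - (2*H**2 + 3) = H - (3 + 2*H**2) = H + (-3 - 2*H**2) = -3 + H - 2*H**2)
(M(-19) + Z(17, 22))**2 = ((-3 - 19 - 2*(-19)**2) + 0)**2 = ((-3 - 19 - 2*361) + 0)**2 = ((-3 - 19 - 722) + 0)**2 = (-744 + 0)**2 = (-744)**2 = 553536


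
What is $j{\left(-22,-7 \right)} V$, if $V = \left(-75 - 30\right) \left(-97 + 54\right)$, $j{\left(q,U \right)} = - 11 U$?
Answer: $347655$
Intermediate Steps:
$V = 4515$ ($V = \left(-105\right) \left(-43\right) = 4515$)
$j{\left(-22,-7 \right)} V = \left(-11\right) \left(-7\right) 4515 = 77 \cdot 4515 = 347655$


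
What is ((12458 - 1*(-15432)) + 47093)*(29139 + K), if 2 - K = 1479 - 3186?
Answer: 2313075584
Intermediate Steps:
K = 1709 (K = 2 - (1479 - 3186) = 2 - 1*(-1707) = 2 + 1707 = 1709)
((12458 - 1*(-15432)) + 47093)*(29139 + K) = ((12458 - 1*(-15432)) + 47093)*(29139 + 1709) = ((12458 + 15432) + 47093)*30848 = (27890 + 47093)*30848 = 74983*30848 = 2313075584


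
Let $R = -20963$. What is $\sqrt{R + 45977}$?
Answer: $\sqrt{25014} \approx 158.16$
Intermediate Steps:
$\sqrt{R + 45977} = \sqrt{-20963 + 45977} = \sqrt{25014}$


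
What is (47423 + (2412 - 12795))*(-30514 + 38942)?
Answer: 312173120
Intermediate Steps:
(47423 + (2412 - 12795))*(-30514 + 38942) = (47423 - 10383)*8428 = 37040*8428 = 312173120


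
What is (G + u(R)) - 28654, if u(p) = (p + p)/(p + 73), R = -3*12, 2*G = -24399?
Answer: -3023303/74 ≈ -40855.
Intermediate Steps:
G = -24399/2 (G = (½)*(-24399) = -24399/2 ≈ -12200.)
R = -36
u(p) = 2*p/(73 + p) (u(p) = (2*p)/(73 + p) = 2*p/(73 + p))
(G + u(R)) - 28654 = (-24399/2 + 2*(-36)/(73 - 36)) - 28654 = (-24399/2 + 2*(-36)/37) - 28654 = (-24399/2 + 2*(-36)*(1/37)) - 28654 = (-24399/2 - 72/37) - 28654 = -902907/74 - 28654 = -3023303/74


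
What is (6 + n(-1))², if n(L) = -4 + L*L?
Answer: 9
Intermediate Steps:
n(L) = -4 + L²
(6 + n(-1))² = (6 + (-4 + (-1)²))² = (6 + (-4 + 1))² = (6 - 3)² = 3² = 9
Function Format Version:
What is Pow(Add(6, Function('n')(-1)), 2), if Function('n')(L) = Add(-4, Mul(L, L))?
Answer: 9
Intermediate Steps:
Function('n')(L) = Add(-4, Pow(L, 2))
Pow(Add(6, Function('n')(-1)), 2) = Pow(Add(6, Add(-4, Pow(-1, 2))), 2) = Pow(Add(6, Add(-4, 1)), 2) = Pow(Add(6, -3), 2) = Pow(3, 2) = 9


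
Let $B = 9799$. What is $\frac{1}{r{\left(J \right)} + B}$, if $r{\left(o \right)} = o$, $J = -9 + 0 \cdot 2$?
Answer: $\frac{1}{9790} \approx 0.00010215$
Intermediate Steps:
$J = -9$ ($J = -9 + 0 = -9$)
$\frac{1}{r{\left(J \right)} + B} = \frac{1}{-9 + 9799} = \frac{1}{9790}$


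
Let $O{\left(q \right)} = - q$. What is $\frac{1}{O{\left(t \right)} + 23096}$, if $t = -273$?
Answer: $\frac{1}{23369} \approx 4.2792 \cdot 10^{-5}$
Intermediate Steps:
$\frac{1}{O{\left(t \right)} + 23096} = \frac{1}{\left(-1\right) \left(-273\right) + 23096} = \frac{1}{273 + 23096} = \frac{1}{23369}$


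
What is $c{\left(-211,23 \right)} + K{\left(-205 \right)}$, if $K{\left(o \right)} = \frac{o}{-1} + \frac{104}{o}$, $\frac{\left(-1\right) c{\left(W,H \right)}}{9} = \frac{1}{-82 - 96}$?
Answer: $\frac{7463783}{36490} \approx 204.54$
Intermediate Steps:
$c{\left(W,H \right)} = \frac{9}{178}$ ($c{\left(W,H \right)} = - \frac{9}{-82 - 96} = - \frac{9}{-178} = \left(-9\right) \left(- \frac{1}{178}\right) = \frac{9}{178}$)
$K{\left(o \right)} = - o + \frac{104}{o}$ ($K{\left(o \right)} = o \left(-1\right) + \frac{104}{o} = - o + \frac{104}{o}$)
$c{\left(-211,23 \right)} + K{\left(-205 \right)} = \frac{9}{178} + \left(\left(-1\right) \left(-205\right) + \frac{104}{-205}\right) = \frac{9}{178} + \left(205 + 104 \left(- \frac{1}{205}\right)\right) = \frac{9}{178} + \left(205 - \frac{104}{205}\right) = \frac{9}{178} + \frac{41921}{205} = \frac{7463783}{36490}$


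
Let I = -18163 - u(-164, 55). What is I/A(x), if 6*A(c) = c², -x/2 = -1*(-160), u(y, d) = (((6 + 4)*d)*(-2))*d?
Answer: 127011/51200 ≈ 2.4807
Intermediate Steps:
u(y, d) = -20*d² (u(y, d) = ((10*d)*(-2))*d = (-20*d)*d = -20*d²)
x = -320 (x = -(-2)*(-160) = -2*160 = -320)
A(c) = c²/6
I = 42337 (I = -18163 - (-20)*55² = -18163 - (-20)*3025 = -18163 - 1*(-60500) = -18163 + 60500 = 42337)
I/A(x) = 42337/(((⅙)*(-320)²)) = 42337/(((⅙)*102400)) = 42337/(51200/3) = 42337*(3/51200) = 127011/51200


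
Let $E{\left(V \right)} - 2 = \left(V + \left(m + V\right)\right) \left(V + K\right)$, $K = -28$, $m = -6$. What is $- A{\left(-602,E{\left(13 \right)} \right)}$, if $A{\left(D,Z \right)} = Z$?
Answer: $298$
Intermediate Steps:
$E{\left(V \right)} = 2 + \left(-28 + V\right) \left(-6 + 2 V\right)$ ($E{\left(V \right)} = 2 + \left(V + \left(-6 + V\right)\right) \left(V - 28\right) = 2 + \left(-6 + 2 V\right) \left(-28 + V\right) = 2 + \left(-28 + V\right) \left(-6 + 2 V\right)$)
$- A{\left(-602,E{\left(13 \right)} \right)} = - (170 - 806 + 2 \cdot 13^{2}) = - (170 - 806 + 2 \cdot 169) = - (170 - 806 + 338) = \left(-1\right) \left(-298\right) = 298$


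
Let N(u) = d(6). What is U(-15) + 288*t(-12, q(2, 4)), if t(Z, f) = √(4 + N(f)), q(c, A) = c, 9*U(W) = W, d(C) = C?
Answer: -5/3 + 288*√10 ≈ 909.07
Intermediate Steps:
N(u) = 6
U(W) = W/9
t(Z, f) = √10 (t(Z, f) = √(4 + 6) = √10)
U(-15) + 288*t(-12, q(2, 4)) = (⅑)*(-15) + 288*√10 = -5/3 + 288*√10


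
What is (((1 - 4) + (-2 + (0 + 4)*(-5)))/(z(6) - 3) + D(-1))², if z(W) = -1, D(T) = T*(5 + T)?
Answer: 81/16 ≈ 5.0625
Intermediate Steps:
(((1 - 4) + (-2 + (0 + 4)*(-5)))/(z(6) - 3) + D(-1))² = (((1 - 4) + (-2 + (0 + 4)*(-5)))/(-1 - 3) - (5 - 1))² = ((-3 + (-2 + 4*(-5)))/(-4) - 1*4)² = ((-3 + (-2 - 20))*(-¼) - 4)² = ((-3 - 22)*(-¼) - 4)² = (-25*(-¼) - 4)² = (25/4 - 4)² = (9/4)² = 81/16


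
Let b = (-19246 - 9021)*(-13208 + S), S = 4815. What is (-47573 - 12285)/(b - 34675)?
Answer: -29929/118605128 ≈ -0.00025234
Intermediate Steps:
b = 237244931 (b = (-19246 - 9021)*(-13208 + 4815) = -28267*(-8393) = 237244931)
(-47573 - 12285)/(b - 34675) = (-47573 - 12285)/(237244931 - 34675) = -59858/237210256 = -59858*1/237210256 = -29929/118605128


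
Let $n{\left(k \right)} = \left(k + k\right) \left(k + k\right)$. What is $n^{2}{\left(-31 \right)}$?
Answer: $14776336$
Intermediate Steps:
$n{\left(k \right)} = 4 k^{2}$ ($n{\left(k \right)} = 2 k 2 k = 4 k^{2}$)
$n^{2}{\left(-31 \right)} = \left(4 \left(-31\right)^{2}\right)^{2} = \left(4 \cdot 961\right)^{2} = 3844^{2} = 14776336$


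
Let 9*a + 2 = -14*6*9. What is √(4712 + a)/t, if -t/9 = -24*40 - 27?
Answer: 5*√34/3807 ≈ 0.0076582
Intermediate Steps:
a = -758/9 (a = -2/9 + (-14*6*9)/9 = -2/9 + (-84*9)/9 = -2/9 + (⅑)*(-756) = -2/9 - 84 = -758/9 ≈ -84.222)
t = 8883 (t = -9*(-24*40 - 27) = -9*(-960 - 27) = -9*(-987) = 8883)
√(4712 + a)/t = √(4712 - 758/9)/8883 = √(41650/9)*(1/8883) = (35*√34/3)*(1/8883) = 5*√34/3807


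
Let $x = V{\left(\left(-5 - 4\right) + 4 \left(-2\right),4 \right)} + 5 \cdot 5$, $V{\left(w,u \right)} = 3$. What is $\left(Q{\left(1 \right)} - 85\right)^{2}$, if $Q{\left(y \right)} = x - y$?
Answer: $3364$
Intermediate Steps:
$x = 28$ ($x = 3 + 5 \cdot 5 = 3 + 25 = 28$)
$Q{\left(y \right)} = 28 - y$
$\left(Q{\left(1 \right)} - 85\right)^{2} = \left(\left(28 - 1\right) - 85\right)^{2} = \left(27 - 85\right)^{2} = \left(-58\right)^{2} = 3364$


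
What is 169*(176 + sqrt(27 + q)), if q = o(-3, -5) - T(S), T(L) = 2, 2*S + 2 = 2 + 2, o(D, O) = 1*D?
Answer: 29744 + 169*sqrt(22) ≈ 30537.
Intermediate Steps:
o(D, O) = D
S = 1 (S = -1 + (2 + 2)/2 = -1 + (1/2)*4 = -1 + 2 = 1)
q = -5 (q = -3 - 1*2 = -3 - 2 = -5)
169*(176 + sqrt(27 + q)) = 169*(176 + sqrt(27 - 5)) = 169*(176 + sqrt(22)) = 29744 + 169*sqrt(22)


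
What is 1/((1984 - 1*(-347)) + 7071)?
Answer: 1/9402 ≈ 0.00010636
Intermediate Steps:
1/((1984 - 1*(-347)) + 7071) = 1/((1984 + 347) + 7071) = 1/(2331 + 7071) = 1/9402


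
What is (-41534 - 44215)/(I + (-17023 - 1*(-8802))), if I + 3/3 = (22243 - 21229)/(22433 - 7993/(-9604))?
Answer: 473718206775/45421983746 ≈ 10.429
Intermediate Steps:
I = -5274771/5524475 (I = -1 + (22243 - 21229)/(22433 - 7993/(-9604)) = -1 + 1014/(22433 - 7993*(-1/9604)) = -1 + 1014/(22433 + 7993/9604) = -1 + 1014/(215454525/9604) = -1 + 1014*(9604/215454525) = -1 + 249704/5524475 = -5274771/5524475 ≈ -0.95480)
(-41534 - 44215)/(I + (-17023 - 1*(-8802))) = (-41534 - 44215)/(-5274771/5524475 + (-17023 - 1*(-8802))) = -85749/(-5274771/5524475 + (-17023 + 8802)) = -85749/(-5274771/5524475 - 8221) = -85749/(-45421983746/5524475) = -85749*(-5524475/45421983746) = 473718206775/45421983746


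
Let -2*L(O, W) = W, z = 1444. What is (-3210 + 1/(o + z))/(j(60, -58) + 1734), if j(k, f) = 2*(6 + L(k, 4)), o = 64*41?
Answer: -1004483/545112 ≈ -1.8427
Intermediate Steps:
o = 2624
L(O, W) = -W/2
j(k, f) = 8 (j(k, f) = 2*(6 - ½*4) = 2*(6 - 2) = 2*4 = 8)
(-3210 + 1/(o + z))/(j(60, -58) + 1734) = (-3210 + 1/(2624 + 1444))/(8 + 1734) = (-3210 + 1/4068)/1742 = (-3210 + 1/4068)*(1/1742) = -13058279/4068*1/1742 = -1004483/545112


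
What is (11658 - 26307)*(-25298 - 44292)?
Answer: 1019423910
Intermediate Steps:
(11658 - 26307)*(-25298 - 44292) = -14649*(-69590) = 1019423910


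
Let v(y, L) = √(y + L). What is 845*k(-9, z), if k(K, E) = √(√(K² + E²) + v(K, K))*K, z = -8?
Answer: -7605*√(√145 + 3*I*√2) ≈ -26785.0 - 4580.6*I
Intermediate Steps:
v(y, L) = √(L + y)
k(K, E) = K*√(√(E² + K²) + √2*√K) (k(K, E) = √(√(K² + E²) + √(K + K))*K = √(√(E² + K²) + √(2*K))*K = √(√(E² + K²) + √2*√K)*K = K*√(√(E² + K²) + √2*√K))
845*k(-9, z) = 845*(-9*√(√((-8)² + (-9)²) + √2*√(-9))) = 845*(-9*√(√(64 + 81) + √2*(3*I))) = 845*(-9*√(√145 + 3*I*√2)) = -7605*√(√145 + 3*I*√2)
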